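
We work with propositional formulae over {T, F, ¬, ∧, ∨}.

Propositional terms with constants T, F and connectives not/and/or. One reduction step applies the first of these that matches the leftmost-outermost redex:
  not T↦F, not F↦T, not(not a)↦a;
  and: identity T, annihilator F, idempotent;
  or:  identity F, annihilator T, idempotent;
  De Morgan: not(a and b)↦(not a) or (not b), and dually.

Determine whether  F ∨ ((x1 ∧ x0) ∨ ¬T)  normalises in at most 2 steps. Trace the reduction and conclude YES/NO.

  start: F ∨ ((x1 ∧ x0) ∨ ¬T)
  step 1: (x1 ∧ x0) ∨ ¬T
  step 2: (x1 ∧ x0) ∨ F

Answer: NO — after 2 steps the term is (x1 ∧ x0) ∨ F, not yet normal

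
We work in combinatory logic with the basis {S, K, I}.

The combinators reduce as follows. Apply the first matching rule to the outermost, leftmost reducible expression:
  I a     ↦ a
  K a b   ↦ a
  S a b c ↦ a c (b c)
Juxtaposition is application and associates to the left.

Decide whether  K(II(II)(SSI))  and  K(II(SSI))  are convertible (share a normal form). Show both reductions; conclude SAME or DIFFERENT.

Answer: SAME — A ⇓ K(SSI), B ⇓ K(SSI)

Reduction:
Term A:
  start: K(II(II)(SSI))
  [1] K(I(II)(SSI))
  [2] K(II(SSI))
  [3] K(I(SSI))
  [4] K(SSI)

Term B:
  start: K(II(SSI))
  [1] K(I(SSI))
  [2] K(SSI)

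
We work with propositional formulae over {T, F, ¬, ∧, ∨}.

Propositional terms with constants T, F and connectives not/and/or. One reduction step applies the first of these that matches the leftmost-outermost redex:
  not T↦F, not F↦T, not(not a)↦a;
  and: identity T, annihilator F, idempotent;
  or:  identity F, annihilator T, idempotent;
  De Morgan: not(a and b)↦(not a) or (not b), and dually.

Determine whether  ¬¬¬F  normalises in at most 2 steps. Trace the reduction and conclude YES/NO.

Answer: YES — reaches normal form T in 2 ≤ 2 steps

Derivation:
  start: ¬¬¬F
  [1] ¬F
  [2] T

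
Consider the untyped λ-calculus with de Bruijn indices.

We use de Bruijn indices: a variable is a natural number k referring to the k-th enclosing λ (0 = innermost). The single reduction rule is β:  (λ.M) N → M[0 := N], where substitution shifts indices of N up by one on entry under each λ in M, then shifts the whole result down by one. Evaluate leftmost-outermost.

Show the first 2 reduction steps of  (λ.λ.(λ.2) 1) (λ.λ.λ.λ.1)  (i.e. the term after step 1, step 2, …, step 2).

  start: (λ.λ.(λ.2) 1) (λ.λ.λ.λ.1)
  step 1: λ.(λ.λ.λ.λ.λ.1) (λ.λ.λ.λ.1)
  step 2: λ.λ.λ.λ.λ.1

Answer: after 2 steps: λ.λ.λ.λ.λ.1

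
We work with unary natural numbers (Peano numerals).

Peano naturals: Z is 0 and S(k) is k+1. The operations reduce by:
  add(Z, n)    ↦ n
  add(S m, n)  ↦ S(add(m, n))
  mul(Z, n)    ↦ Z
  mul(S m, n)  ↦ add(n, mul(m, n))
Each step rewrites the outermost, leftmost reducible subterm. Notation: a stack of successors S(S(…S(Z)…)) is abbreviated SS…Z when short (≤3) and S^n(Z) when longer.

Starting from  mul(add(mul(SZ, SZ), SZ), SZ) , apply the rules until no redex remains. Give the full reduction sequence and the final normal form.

  start: mul(add(mul(SZ, SZ), SZ), SZ)
  →1  mul(add(add(SZ, mul(Z, SZ)), SZ), SZ)
  →2  mul(add(S(add(Z, mul(Z, SZ))), SZ), SZ)
  →3  mul(S(add(add(Z, mul(Z, SZ)), SZ)), SZ)
  →4  add(SZ, mul(add(add(Z, mul(Z, SZ)), SZ), SZ))
  →5  S(add(Z, mul(add(add(Z, mul(Z, SZ)), SZ), SZ)))
  →6  S(mul(add(add(Z, mul(Z, SZ)), SZ), SZ))
  →7  S(mul(add(mul(Z, SZ), SZ), SZ))
  →8  S(mul(add(Z, SZ), SZ))
  →9  S(mul(SZ, SZ))
  →10  S(add(SZ, mul(Z, SZ)))
  →11  S(S(add(Z, mul(Z, SZ))))
  →12  S(S(mul(Z, SZ)))
  →13  SSZ

Answer: normal form = SSZ  (in 13 steps)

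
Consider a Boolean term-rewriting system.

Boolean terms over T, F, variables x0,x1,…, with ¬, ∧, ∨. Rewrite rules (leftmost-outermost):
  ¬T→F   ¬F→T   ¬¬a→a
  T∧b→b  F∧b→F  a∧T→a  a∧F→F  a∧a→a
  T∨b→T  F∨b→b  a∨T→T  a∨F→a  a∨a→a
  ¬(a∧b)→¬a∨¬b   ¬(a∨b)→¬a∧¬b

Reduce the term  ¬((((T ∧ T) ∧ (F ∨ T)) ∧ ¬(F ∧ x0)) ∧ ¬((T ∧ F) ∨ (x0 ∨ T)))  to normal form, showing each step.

  start: ¬((((T ∧ T) ∧ (F ∨ T)) ∧ ¬(F ∧ x0)) ∧ ¬((T ∧ F) ∨ (x0 ∨ T)))
  step 1: ¬(((T ∧ T) ∧ (F ∨ T)) ∧ ¬(F ∧ x0)) ∨ ¬¬((T ∧ F) ∨ (x0 ∨ T))
  step 2: (¬((T ∧ T) ∧ (F ∨ T)) ∨ ¬¬(F ∧ x0)) ∨ ¬¬((T ∧ F) ∨ (x0 ∨ T))
  step 3: ((¬(T ∧ T) ∨ ¬(F ∨ T)) ∨ ¬¬(F ∧ x0)) ∨ ¬¬((T ∧ F) ∨ (x0 ∨ T))
  step 4: (((¬T ∨ ¬T) ∨ ¬(F ∨ T)) ∨ ¬¬(F ∧ x0)) ∨ ¬¬((T ∧ F) ∨ (x0 ∨ T))
  step 5: ((¬T ∨ ¬(F ∨ T)) ∨ ¬¬(F ∧ x0)) ∨ ¬¬((T ∧ F) ∨ (x0 ∨ T))
  step 6: ((F ∨ ¬(F ∨ T)) ∨ ¬¬(F ∧ x0)) ∨ ¬¬((T ∧ F) ∨ (x0 ∨ T))
  step 7: (¬(F ∨ T) ∨ ¬¬(F ∧ x0)) ∨ ¬¬((T ∧ F) ∨ (x0 ∨ T))
  step 8: ((¬F ∧ ¬T) ∨ ¬¬(F ∧ x0)) ∨ ¬¬((T ∧ F) ∨ (x0 ∨ T))
  step 9: ((T ∧ ¬T) ∨ ¬¬(F ∧ x0)) ∨ ¬¬((T ∧ F) ∨ (x0 ∨ T))
  step 10: (¬T ∨ ¬¬(F ∧ x0)) ∨ ¬¬((T ∧ F) ∨ (x0 ∨ T))
  step 11: (F ∨ ¬¬(F ∧ x0)) ∨ ¬¬((T ∧ F) ∨ (x0 ∨ T))
  step 12: ¬¬(F ∧ x0) ∨ ¬¬((T ∧ F) ∨ (x0 ∨ T))
  step 13: (F ∧ x0) ∨ ¬¬((T ∧ F) ∨ (x0 ∨ T))
  step 14: F ∨ ¬¬((T ∧ F) ∨ (x0 ∨ T))
  step 15: ¬¬((T ∧ F) ∨ (x0 ∨ T))
  step 16: (T ∧ F) ∨ (x0 ∨ T)
  step 17: F ∨ (x0 ∨ T)
  step 18: x0 ∨ T
  step 19: T

Answer: normal form = T  (in 19 steps)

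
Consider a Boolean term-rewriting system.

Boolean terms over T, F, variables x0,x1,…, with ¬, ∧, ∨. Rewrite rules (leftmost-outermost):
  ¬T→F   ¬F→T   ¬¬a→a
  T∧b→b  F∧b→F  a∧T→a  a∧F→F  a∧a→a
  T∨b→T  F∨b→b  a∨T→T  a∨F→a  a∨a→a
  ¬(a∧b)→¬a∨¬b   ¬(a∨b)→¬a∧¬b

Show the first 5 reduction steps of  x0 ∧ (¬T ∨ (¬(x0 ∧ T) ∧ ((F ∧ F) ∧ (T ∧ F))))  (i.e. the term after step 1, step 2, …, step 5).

  start: x0 ∧ (¬T ∨ (¬(x0 ∧ T) ∧ ((F ∧ F) ∧ (T ∧ F))))
  →1  x0 ∧ (F ∨ (¬(x0 ∧ T) ∧ ((F ∧ F) ∧ (T ∧ F))))
  →2  x0 ∧ (¬(x0 ∧ T) ∧ ((F ∧ F) ∧ (T ∧ F)))
  →3  x0 ∧ ((¬x0 ∨ ¬T) ∧ ((F ∧ F) ∧ (T ∧ F)))
  →4  x0 ∧ ((¬x0 ∨ F) ∧ ((F ∧ F) ∧ (T ∧ F)))
  →5  x0 ∧ (¬x0 ∧ ((F ∧ F) ∧ (T ∧ F)))

Answer: after 5 steps: x0 ∧ (¬x0 ∧ ((F ∧ F) ∧ (T ∧ F)))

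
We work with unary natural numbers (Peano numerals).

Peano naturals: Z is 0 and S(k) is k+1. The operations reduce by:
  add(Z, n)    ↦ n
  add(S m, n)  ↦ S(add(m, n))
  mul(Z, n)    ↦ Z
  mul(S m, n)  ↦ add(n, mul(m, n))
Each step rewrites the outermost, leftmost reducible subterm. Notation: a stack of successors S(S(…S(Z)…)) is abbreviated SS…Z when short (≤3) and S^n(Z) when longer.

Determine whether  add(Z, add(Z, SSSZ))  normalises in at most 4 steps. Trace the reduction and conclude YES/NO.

  start: add(Z, add(Z, SSSZ))
  →1  add(Z, SSSZ)
  →2  SSSZ

Answer: YES — reaches normal form SSSZ in 2 ≤ 4 steps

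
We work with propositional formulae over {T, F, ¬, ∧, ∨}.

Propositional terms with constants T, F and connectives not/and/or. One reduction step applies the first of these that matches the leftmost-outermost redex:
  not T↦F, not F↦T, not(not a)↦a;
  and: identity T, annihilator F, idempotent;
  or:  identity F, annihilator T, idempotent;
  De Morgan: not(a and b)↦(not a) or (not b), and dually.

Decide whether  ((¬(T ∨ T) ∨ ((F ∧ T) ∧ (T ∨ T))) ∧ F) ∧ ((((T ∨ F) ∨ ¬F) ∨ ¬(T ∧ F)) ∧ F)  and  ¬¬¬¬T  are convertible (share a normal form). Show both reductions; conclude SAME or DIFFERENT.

Term A:
  start: ((¬(T ∨ T) ∨ ((F ∧ T) ∧ (T ∨ T))) ∧ F) ∧ ((((T ∨ F) ∨ ¬F) ∨ ¬(T ∧ F)) ∧ F)
  →1  F ∧ ((((T ∨ F) ∨ ¬F) ∨ ¬(T ∧ F)) ∧ F)
  →2  F

Term B:
  start: ¬¬¬¬T
  →1  ¬¬T
  →2  T

Answer: DIFFERENT — A ⇓ F, B ⇓ T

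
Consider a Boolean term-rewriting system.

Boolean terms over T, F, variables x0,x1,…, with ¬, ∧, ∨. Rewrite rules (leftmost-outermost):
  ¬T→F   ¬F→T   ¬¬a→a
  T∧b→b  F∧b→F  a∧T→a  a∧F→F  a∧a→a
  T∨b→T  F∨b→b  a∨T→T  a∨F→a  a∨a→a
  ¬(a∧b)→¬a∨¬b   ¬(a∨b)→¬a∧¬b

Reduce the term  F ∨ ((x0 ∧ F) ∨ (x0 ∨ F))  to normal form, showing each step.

Answer: normal form = x0  (in 4 steps)

Derivation:
  start: F ∨ ((x0 ∧ F) ∨ (x0 ∨ F))
  →1  (x0 ∧ F) ∨ (x0 ∨ F)
  →2  F ∨ (x0 ∨ F)
  →3  x0 ∨ F
  →4  x0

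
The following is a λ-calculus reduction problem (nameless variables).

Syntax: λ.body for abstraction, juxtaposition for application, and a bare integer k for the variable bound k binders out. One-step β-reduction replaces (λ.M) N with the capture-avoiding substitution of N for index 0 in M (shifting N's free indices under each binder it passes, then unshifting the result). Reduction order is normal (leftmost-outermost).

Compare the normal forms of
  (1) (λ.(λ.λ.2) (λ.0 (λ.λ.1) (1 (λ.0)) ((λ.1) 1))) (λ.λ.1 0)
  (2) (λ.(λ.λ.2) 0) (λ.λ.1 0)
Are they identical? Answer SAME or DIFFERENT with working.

Answer: SAME — A ⇓ λ.λ.λ.1 0, B ⇓ λ.λ.λ.1 0

Working:
Term A:
  start: (λ.(λ.λ.2) (λ.0 (λ.λ.1) (1 (λ.0)) ((λ.1) 1))) (λ.λ.1 0)
  step 1: (λ.λ.λ.λ.1 0) (λ.0 (λ.λ.1) ((λ.λ.1 0) (λ.0)) ((λ.1) (λ.λ.1 0)))
  step 2: λ.λ.λ.1 0

Term B:
  start: (λ.(λ.λ.2) 0) (λ.λ.1 0)
  step 1: (λ.λ.λ.λ.1 0) (λ.λ.1 0)
  step 2: λ.λ.λ.1 0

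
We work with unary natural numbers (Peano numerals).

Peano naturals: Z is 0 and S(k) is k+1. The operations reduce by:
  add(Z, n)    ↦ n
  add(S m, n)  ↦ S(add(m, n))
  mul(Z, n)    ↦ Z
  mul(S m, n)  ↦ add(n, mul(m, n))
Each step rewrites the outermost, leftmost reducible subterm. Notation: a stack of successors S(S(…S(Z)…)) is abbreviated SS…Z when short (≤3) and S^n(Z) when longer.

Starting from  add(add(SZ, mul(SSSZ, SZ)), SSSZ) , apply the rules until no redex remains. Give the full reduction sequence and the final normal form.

  start: add(add(SZ, mul(SSSZ, SZ)), SSSZ)
  [1] add(S(add(Z, mul(SSSZ, SZ))), SSSZ)
  [2] S(add(add(Z, mul(SSSZ, SZ)), SSSZ))
  [3] S(add(mul(SSSZ, SZ), SSSZ))
  [4] S(add(add(SZ, mul(SSZ, SZ)), SSSZ))
  [5] S(add(S(add(Z, mul(SSZ, SZ))), SSSZ))
  [6] S(S(add(add(Z, mul(SSZ, SZ)), SSSZ)))
  [7] S(S(add(mul(SSZ, SZ), SSSZ)))
  [8] S(S(add(add(SZ, mul(SZ, SZ)), SSSZ)))
  [9] S(S(add(S(add(Z, mul(SZ, SZ))), SSSZ)))
  [10] S(S(S(add(add(Z, mul(SZ, SZ)), SSSZ))))
  [11] S(S(S(add(mul(SZ, SZ), SSSZ))))
  [12] S(S(S(add(add(SZ, mul(Z, SZ)), SSSZ))))
  [13] S(S(S(add(S(add(Z, mul(Z, SZ))), SSSZ))))
  [14] S(S(S(S(add(add(Z, mul(Z, SZ)), SSSZ)))))
  [15] S(S(S(S(add(mul(Z, SZ), SSSZ)))))
  [16] S(S(S(S(add(Z, SSSZ)))))
  [17] S^7(Z)

Answer: normal form = S^7(Z)  (in 17 steps)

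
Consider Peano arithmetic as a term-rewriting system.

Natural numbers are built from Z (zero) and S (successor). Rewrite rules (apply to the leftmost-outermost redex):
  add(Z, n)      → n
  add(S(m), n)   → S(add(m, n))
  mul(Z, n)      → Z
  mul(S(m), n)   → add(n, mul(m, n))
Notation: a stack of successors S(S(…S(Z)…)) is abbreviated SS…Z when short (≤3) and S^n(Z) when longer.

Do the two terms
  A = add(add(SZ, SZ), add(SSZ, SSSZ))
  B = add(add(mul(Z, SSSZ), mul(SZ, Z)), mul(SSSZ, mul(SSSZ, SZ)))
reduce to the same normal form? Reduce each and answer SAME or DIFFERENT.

Answer: DIFFERENT — A ⇓ S^7(Z), B ⇓ S^9(Z)

Reduction:
Term A:
  start: add(add(SZ, SZ), add(SSZ, SSSZ))
  →1  add(S(add(Z, SZ)), add(SSZ, SSSZ))
  →2  S(add(add(Z, SZ), add(SSZ, SSSZ)))
  →3  S(add(SZ, add(SSZ, SSSZ)))
  →4  S(S(add(Z, add(SSZ, SSSZ))))
  →5  S(S(add(SSZ, SSSZ)))
  →6  S(S(S(add(SZ, SSSZ))))
  →7  S(S(S(S(add(Z, SSSZ)))))
  →8  S^7(Z)

Term B:
  start: add(add(mul(Z, SSSZ), mul(SZ, Z)), mul(SSSZ, mul(SSSZ, SZ)))
  →1  add(add(Z, mul(SZ, Z)), mul(SSSZ, mul(SSSZ, SZ)))
  →2  add(mul(SZ, Z), mul(SSSZ, mul(SSSZ, SZ)))
  →3  add(add(Z, mul(Z, Z)), mul(SSSZ, mul(SSSZ, SZ)))
  →4  add(mul(Z, Z), mul(SSSZ, mul(SSSZ, SZ)))
  →5  add(Z, mul(SSSZ, mul(SSSZ, SZ)))
  →6  mul(SSSZ, mul(SSSZ, SZ))
  →7  add(mul(SSSZ, SZ), mul(SSZ, mul(SSSZ, SZ)))
  →8  add(add(SZ, mul(SSZ, SZ)), mul(SSZ, mul(SSSZ, SZ)))
  →9  add(S(add(Z, mul(SSZ, SZ))), mul(SSZ, mul(SSSZ, SZ)))
  →10  S(add(add(Z, mul(SSZ, SZ)), mul(SSZ, mul(SSSZ, SZ))))
  →11  S(add(mul(SSZ, SZ), mul(SSZ, mul(SSSZ, SZ))))
  →12  S(add(add(SZ, mul(SZ, SZ)), mul(SSZ, mul(SSSZ, SZ))))
  →13  S(add(S(add(Z, mul(SZ, SZ))), mul(SSZ, mul(SSSZ, SZ))))
  →14  S(S(add(add(Z, mul(SZ, SZ)), mul(SSZ, mul(SSSZ, SZ)))))
  →15  S(S(add(mul(SZ, SZ), mul(SSZ, mul(SSSZ, SZ)))))
  →16  S(S(add(add(SZ, mul(Z, SZ)), mul(SSZ, mul(SSSZ, SZ)))))
  →17  S(S(add(S(add(Z, mul(Z, SZ))), mul(SSZ, mul(SSSZ, SZ)))))
  →18  S(S(S(add(add(Z, mul(Z, SZ)), mul(SSZ, mul(SSSZ, SZ))))))
  →19  S(S(S(add(mul(Z, SZ), mul(SSZ, mul(SSSZ, SZ))))))
  →20  S(S(S(add(Z, mul(SSZ, mul(SSSZ, SZ))))))
  →21  S(S(S(mul(SSZ, mul(SSSZ, SZ)))))
  →22  S(S(S(add(mul(SSSZ, SZ), mul(SZ, mul(SSSZ, SZ))))))
  →23  S(S(S(add(add(SZ, mul(SSZ, SZ)), mul(SZ, mul(SSSZ, SZ))))))
  →24  S(S(S(add(S(add(Z, mul(SSZ, SZ))), mul(SZ, mul(SSSZ, SZ))))))
  →25  S(S(S(S(add(add(Z, mul(SSZ, SZ)), mul(SZ, mul(SSSZ, SZ)))))))
  →26  S(S(S(S(add(mul(SSZ, SZ), mul(SZ, mul(SSSZ, SZ)))))))
  →27  S(S(S(S(add(add(SZ, mul(SZ, SZ)), mul(SZ, mul(SSSZ, SZ)))))))
  →28  S(S(S(S(add(S(add(Z, mul(SZ, SZ))), mul(SZ, mul(SSSZ, SZ)))))))
  →29  S(S(S(S(S(add(add(Z, mul(SZ, SZ)), mul(SZ, mul(SSSZ, SZ))))))))
  →30  S(S(S(S(S(add(mul(SZ, SZ), mul(SZ, mul(SSSZ, SZ))))))))
  →31  S(S(S(S(S(add(add(SZ, mul(Z, SZ)), mul(SZ, mul(SSSZ, SZ))))))))
  →32  S(S(S(S(S(add(S(add(Z, mul(Z, SZ))), mul(SZ, mul(SSSZ, SZ))))))))
  →33  S(S(S(S(S(S(add(add(Z, mul(Z, SZ)), mul(SZ, mul(SSSZ, SZ)))))))))
  →34  S(S(S(S(S(S(add(mul(Z, SZ), mul(SZ, mul(SSSZ, SZ)))))))))
  →35  S(S(S(S(S(S(add(Z, mul(SZ, mul(SSSZ, SZ)))))))))
  →36  S(S(S(S(S(S(mul(SZ, mul(SSSZ, SZ))))))))
  →37  S(S(S(S(S(S(add(mul(SSSZ, SZ), mul(Z, mul(SSSZ, SZ)))))))))
  →38  S(S(S(S(S(S(add(add(SZ, mul(SSZ, SZ)), mul(Z, mul(SSSZ, SZ)))))))))
  →39  S(S(S(S(S(S(add(S(add(Z, mul(SSZ, SZ))), mul(Z, mul(SSSZ, SZ)))))))))
  →40  S(S(S(S(S(S(S(add(add(Z, mul(SSZ, SZ)), mul(Z, mul(SSSZ, SZ))))))))))
  →41  S(S(S(S(S(S(S(add(mul(SSZ, SZ), mul(Z, mul(SSSZ, SZ))))))))))
  →42  S(S(S(S(S(S(S(add(add(SZ, mul(SZ, SZ)), mul(Z, mul(SSSZ, SZ))))))))))
  →43  S(S(S(S(S(S(S(add(S(add(Z, mul(SZ, SZ))), mul(Z, mul(SSSZ, SZ))))))))))
  →44  S(S(S(S(S(S(S(S(add(add(Z, mul(SZ, SZ)), mul(Z, mul(SSSZ, SZ)))))))))))
  →45  S(S(S(S(S(S(S(S(add(mul(SZ, SZ), mul(Z, mul(SSSZ, SZ)))))))))))
  →46  S(S(S(S(S(S(S(S(add(add(SZ, mul(Z, SZ)), mul(Z, mul(SSSZ, SZ)))))))))))
  →47  S(S(S(S(S(S(S(S(add(S(add(Z, mul(Z, SZ))), mul(Z, mul(SSSZ, SZ)))))))))))
  →48  S(S(S(S(S(S(S(S(S(add(add(Z, mul(Z, SZ)), mul(Z, mul(SSSZ, SZ))))))))))))
  →49  S(S(S(S(S(S(S(S(S(add(mul(Z, SZ), mul(Z, mul(SSSZ, SZ))))))))))))
  →50  S(S(S(S(S(S(S(S(S(add(Z, mul(Z, mul(SSSZ, SZ))))))))))))
  →51  S(S(S(S(S(S(S(S(S(mul(Z, mul(SSSZ, SZ)))))))))))
  →52  S^9(Z)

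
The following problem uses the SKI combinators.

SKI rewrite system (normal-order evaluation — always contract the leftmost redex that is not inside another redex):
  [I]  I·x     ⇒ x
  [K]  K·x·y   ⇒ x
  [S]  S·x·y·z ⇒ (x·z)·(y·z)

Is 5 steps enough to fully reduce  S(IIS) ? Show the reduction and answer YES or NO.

Answer: YES — reaches normal form SS in 2 ≤ 5 steps

Working:
  start: S(IIS)
  [1] S(IS)
  [2] SS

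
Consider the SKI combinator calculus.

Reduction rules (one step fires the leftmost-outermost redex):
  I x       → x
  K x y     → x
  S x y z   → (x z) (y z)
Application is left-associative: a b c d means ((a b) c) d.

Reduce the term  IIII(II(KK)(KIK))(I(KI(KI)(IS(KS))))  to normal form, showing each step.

Answer: normal form = K(S(KS))  (in 11 steps)

Reduction:
  start: IIII(II(KK)(KIK))(I(KI(KI)(IS(KS))))
  [1] III(II(KK)(KIK))(I(KI(KI)(IS(KS))))
  [2] II(II(KK)(KIK))(I(KI(KI)(IS(KS))))
  [3] I(II(KK)(KIK))(I(KI(KI)(IS(KS))))
  [4] II(KK)(KIK)(I(KI(KI)(IS(KS))))
  [5] I(KK)(KIK)(I(KI(KI)(IS(KS))))
  [6] KK(KIK)(I(KI(KI)(IS(KS))))
  [7] K(I(KI(KI)(IS(KS))))
  [8] K(KI(KI)(IS(KS)))
  [9] K(I(IS(KS)))
  [10] K(IS(KS))
  [11] K(S(KS))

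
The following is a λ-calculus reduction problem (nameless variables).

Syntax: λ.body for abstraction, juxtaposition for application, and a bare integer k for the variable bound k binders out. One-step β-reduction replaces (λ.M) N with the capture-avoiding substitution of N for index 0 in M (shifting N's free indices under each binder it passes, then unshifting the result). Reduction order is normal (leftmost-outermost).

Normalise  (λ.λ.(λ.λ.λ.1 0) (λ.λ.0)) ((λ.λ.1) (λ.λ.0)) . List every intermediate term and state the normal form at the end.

Answer: normal form = λ.λ.λ.1 0  (in 2 steps)

Derivation:
  start: (λ.λ.(λ.λ.λ.1 0) (λ.λ.0)) ((λ.λ.1) (λ.λ.0))
  step 1: λ.(λ.λ.λ.1 0) (λ.λ.0)
  step 2: λ.λ.λ.1 0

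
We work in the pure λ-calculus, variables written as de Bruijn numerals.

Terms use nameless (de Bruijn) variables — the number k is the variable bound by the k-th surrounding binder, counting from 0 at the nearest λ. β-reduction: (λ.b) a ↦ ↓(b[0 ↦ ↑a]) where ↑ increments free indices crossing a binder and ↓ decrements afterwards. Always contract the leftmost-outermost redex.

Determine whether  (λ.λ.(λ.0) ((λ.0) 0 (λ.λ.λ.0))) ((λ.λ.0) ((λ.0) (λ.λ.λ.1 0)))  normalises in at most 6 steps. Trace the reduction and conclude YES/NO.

  start: (λ.λ.(λ.0) ((λ.0) 0 (λ.λ.λ.0))) ((λ.λ.0) ((λ.0) (λ.λ.λ.1 0)))
  [1] λ.(λ.0) ((λ.0) 0 (λ.λ.λ.0))
  [2] λ.(λ.0) 0 (λ.λ.λ.0)
  [3] λ.0 (λ.λ.λ.0)

Answer: YES — reaches normal form λ.0 (λ.λ.λ.0) in 3 ≤ 6 steps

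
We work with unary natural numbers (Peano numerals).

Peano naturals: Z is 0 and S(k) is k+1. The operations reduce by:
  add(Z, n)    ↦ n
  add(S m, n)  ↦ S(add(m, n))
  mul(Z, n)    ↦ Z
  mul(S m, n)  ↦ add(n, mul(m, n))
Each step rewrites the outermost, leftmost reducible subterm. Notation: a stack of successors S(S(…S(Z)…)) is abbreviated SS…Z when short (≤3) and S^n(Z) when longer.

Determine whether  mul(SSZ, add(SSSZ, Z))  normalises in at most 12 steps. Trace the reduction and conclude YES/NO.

  start: mul(SSZ, add(SSSZ, Z))
  →1  add(add(SSSZ, Z), mul(SZ, add(SSSZ, Z)))
  →2  add(S(add(SSZ, Z)), mul(SZ, add(SSSZ, Z)))
  →3  S(add(add(SSZ, Z), mul(SZ, add(SSSZ, Z))))
  →4  S(add(S(add(SZ, Z)), mul(SZ, add(SSSZ, Z))))
  →5  S(S(add(add(SZ, Z), mul(SZ, add(SSSZ, Z)))))
  →6  S(S(add(S(add(Z, Z)), mul(SZ, add(SSSZ, Z)))))
  →7  S(S(S(add(add(Z, Z), mul(SZ, add(SSSZ, Z))))))
  →8  S(S(S(add(Z, mul(SZ, add(SSSZ, Z))))))
  →9  S(S(S(mul(SZ, add(SSSZ, Z)))))
  →10  S(S(S(add(add(SSSZ, Z), mul(Z, add(SSSZ, Z))))))
  →11  S(S(S(add(S(add(SSZ, Z)), mul(Z, add(SSSZ, Z))))))
  →12  S(S(S(S(add(add(SSZ, Z), mul(Z, add(SSSZ, Z)))))))

Answer: NO — after 12 steps the term is S(S(S(S(add(add(SSZ, Z), mul(Z, add(SSSZ, Z))))))), not yet normal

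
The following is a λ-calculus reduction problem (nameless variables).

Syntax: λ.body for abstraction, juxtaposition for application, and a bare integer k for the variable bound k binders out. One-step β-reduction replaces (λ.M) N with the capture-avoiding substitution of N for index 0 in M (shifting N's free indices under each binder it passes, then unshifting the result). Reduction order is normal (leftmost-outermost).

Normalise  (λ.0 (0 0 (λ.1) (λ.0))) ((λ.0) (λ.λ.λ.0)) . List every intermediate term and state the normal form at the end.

  start: (λ.0 (0 0 (λ.1) (λ.0))) ((λ.0) (λ.λ.λ.0))
  step 1: (λ.0) (λ.λ.λ.0) ((λ.0) (λ.λ.λ.0) ((λ.0) (λ.λ.λ.0)) (λ.(λ.0) (λ.λ.λ.0)) (λ.0))
  step 2: (λ.λ.λ.0) ((λ.0) (λ.λ.λ.0) ((λ.0) (λ.λ.λ.0)) (λ.(λ.0) (λ.λ.λ.0)) (λ.0))
  step 3: λ.λ.0

Answer: normal form = λ.λ.0  (in 3 steps)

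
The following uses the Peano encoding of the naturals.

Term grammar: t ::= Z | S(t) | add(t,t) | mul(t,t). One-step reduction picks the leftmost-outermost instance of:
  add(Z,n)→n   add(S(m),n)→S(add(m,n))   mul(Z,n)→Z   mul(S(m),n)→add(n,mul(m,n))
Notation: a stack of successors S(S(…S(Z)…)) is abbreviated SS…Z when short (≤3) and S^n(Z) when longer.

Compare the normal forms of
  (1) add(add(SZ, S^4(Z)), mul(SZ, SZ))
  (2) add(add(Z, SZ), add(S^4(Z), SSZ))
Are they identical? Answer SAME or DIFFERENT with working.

Answer: DIFFERENT — A ⇓ S^6(Z), B ⇓ S^7(Z)

Reduction:
Term A:
  start: add(add(SZ, S^4(Z)), mul(SZ, SZ))
  step 1: add(S(add(Z, S^4(Z))), mul(SZ, SZ))
  step 2: S(add(add(Z, S^4(Z)), mul(SZ, SZ)))
  step 3: S(add(S^4(Z), mul(SZ, SZ)))
  step 4: S(S(add(SSSZ, mul(SZ, SZ))))
  step 5: S(S(S(add(SSZ, mul(SZ, SZ)))))
  step 6: S(S(S(S(add(SZ, mul(SZ, SZ))))))
  step 7: S(S(S(S(S(add(Z, mul(SZ, SZ)))))))
  step 8: S(S(S(S(S(mul(SZ, SZ))))))
  step 9: S(S(S(S(S(add(SZ, mul(Z, SZ)))))))
  step 10: S(S(S(S(S(S(add(Z, mul(Z, SZ))))))))
  step 11: S(S(S(S(S(S(mul(Z, SZ)))))))
  step 12: S^6(Z)

Term B:
  start: add(add(Z, SZ), add(S^4(Z), SSZ))
  step 1: add(SZ, add(S^4(Z), SSZ))
  step 2: S(add(Z, add(S^4(Z), SSZ)))
  step 3: S(add(S^4(Z), SSZ))
  step 4: S(S(add(SSSZ, SSZ)))
  step 5: S(S(S(add(SSZ, SSZ))))
  step 6: S(S(S(S(add(SZ, SSZ)))))
  step 7: S(S(S(S(S(add(Z, SSZ))))))
  step 8: S^7(Z)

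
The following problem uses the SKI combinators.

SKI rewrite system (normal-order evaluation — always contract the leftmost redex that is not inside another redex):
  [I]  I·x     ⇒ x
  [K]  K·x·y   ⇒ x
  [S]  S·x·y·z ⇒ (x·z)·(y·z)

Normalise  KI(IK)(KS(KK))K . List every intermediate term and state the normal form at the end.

Answer: normal form = SK  (in 3 steps)

Working:
  start: KI(IK)(KS(KK))K
  →1  I(KS(KK))K
  →2  KS(KK)K
  →3  SK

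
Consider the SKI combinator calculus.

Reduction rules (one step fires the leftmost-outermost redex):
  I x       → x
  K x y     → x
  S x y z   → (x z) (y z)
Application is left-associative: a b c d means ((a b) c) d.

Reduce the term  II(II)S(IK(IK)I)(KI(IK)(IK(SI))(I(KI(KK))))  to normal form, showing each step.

  start: II(II)S(IK(IK)I)(KI(IK)(IK(SI))(I(KI(KK))))
  step 1: I(II)S(IK(IK)I)(KI(IK)(IK(SI))(I(KI(KK))))
  step 2: IIS(IK(IK)I)(KI(IK)(IK(SI))(I(KI(KK))))
  step 3: IS(IK(IK)I)(KI(IK)(IK(SI))(I(KI(KK))))
  step 4: S(IK(IK)I)(KI(IK)(IK(SI))(I(KI(KK))))
  step 5: S(K(IK)I)(KI(IK)(IK(SI))(I(KI(KK))))
  step 6: S(IK)(KI(IK)(IK(SI))(I(KI(KK))))
  step 7: SK(KI(IK)(IK(SI))(I(KI(KK))))
  step 8: SK(I(IK(SI))(I(KI(KK))))
  step 9: SK(IK(SI)(I(KI(KK))))
  step 10: SK(K(SI)(I(KI(KK))))
  step 11: SK(SI)

Answer: normal form = SK(SI)  (in 11 steps)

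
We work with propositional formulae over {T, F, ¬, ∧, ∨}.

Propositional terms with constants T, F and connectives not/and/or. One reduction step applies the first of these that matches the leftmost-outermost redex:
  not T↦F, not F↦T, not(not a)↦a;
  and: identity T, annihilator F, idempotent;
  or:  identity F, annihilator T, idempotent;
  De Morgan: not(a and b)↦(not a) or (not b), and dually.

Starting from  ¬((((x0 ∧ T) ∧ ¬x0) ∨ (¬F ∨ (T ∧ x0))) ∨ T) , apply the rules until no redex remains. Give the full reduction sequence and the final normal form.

Answer: normal form = F  (in 12 steps)

Derivation:
  start: ¬((((x0 ∧ T) ∧ ¬x0) ∨ (¬F ∨ (T ∧ x0))) ∨ T)
  [1] ¬(((x0 ∧ T) ∧ ¬x0) ∨ (¬F ∨ (T ∧ x0))) ∧ ¬T
  [2] (¬((x0 ∧ T) ∧ ¬x0) ∧ ¬(¬F ∨ (T ∧ x0))) ∧ ¬T
  [3] ((¬(x0 ∧ T) ∨ ¬¬x0) ∧ ¬(¬F ∨ (T ∧ x0))) ∧ ¬T
  [4] (((¬x0 ∨ ¬T) ∨ ¬¬x0) ∧ ¬(¬F ∨ (T ∧ x0))) ∧ ¬T
  [5] (((¬x0 ∨ F) ∨ ¬¬x0) ∧ ¬(¬F ∨ (T ∧ x0))) ∧ ¬T
  [6] ((¬x0 ∨ ¬¬x0) ∧ ¬(¬F ∨ (T ∧ x0))) ∧ ¬T
  [7] ((¬x0 ∨ x0) ∧ ¬(¬F ∨ (T ∧ x0))) ∧ ¬T
  [8] ((¬x0 ∨ x0) ∧ (¬¬F ∧ ¬(T ∧ x0))) ∧ ¬T
  [9] ((¬x0 ∨ x0) ∧ (F ∧ ¬(T ∧ x0))) ∧ ¬T
  [10] ((¬x0 ∨ x0) ∧ F) ∧ ¬T
  [11] F ∧ ¬T
  [12] F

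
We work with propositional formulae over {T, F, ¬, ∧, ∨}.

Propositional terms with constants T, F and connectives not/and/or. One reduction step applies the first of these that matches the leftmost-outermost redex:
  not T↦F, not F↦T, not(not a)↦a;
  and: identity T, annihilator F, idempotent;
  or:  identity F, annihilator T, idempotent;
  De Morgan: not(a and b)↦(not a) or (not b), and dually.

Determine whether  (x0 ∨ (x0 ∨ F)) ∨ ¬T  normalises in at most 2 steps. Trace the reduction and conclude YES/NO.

Answer: NO — after 2 steps the term is x0 ∨ ¬T, not yet normal

Working:
  start: (x0 ∨ (x0 ∨ F)) ∨ ¬T
  [1] (x0 ∨ x0) ∨ ¬T
  [2] x0 ∨ ¬T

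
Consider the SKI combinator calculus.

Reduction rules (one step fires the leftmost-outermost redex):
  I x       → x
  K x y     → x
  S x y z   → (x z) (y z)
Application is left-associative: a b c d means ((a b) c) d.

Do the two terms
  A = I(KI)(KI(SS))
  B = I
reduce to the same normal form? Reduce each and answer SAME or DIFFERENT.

Answer: SAME — A ⇓ I, B ⇓ I

Reduction:
Term A:
  start: I(KI)(KI(SS))
  [1] KI(KI(SS))
  [2] I

Term B:
  start: I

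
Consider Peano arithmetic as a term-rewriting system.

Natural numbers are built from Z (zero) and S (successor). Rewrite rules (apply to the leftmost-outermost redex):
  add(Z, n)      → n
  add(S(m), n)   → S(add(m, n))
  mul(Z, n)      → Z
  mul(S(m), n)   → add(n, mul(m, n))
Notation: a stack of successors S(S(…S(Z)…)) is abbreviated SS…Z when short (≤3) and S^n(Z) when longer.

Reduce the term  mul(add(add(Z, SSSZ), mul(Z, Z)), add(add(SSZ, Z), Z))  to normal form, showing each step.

  start: mul(add(add(Z, SSSZ), mul(Z, Z)), add(add(SSZ, Z), Z))
  step 1: mul(add(SSSZ, mul(Z, Z)), add(add(SSZ, Z), Z))
  step 2: mul(S(add(SSZ, mul(Z, Z))), add(add(SSZ, Z), Z))
  step 3: add(add(add(SSZ, Z), Z), mul(add(SSZ, mul(Z, Z)), add(add(SSZ, Z), Z)))
  step 4: add(add(S(add(SZ, Z)), Z), mul(add(SSZ, mul(Z, Z)), add(add(SSZ, Z), Z)))
  step 5: add(S(add(add(SZ, Z), Z)), mul(add(SSZ, mul(Z, Z)), add(add(SSZ, Z), Z)))
  step 6: S(add(add(add(SZ, Z), Z), mul(add(SSZ, mul(Z, Z)), add(add(SSZ, Z), Z))))
  step 7: S(add(add(S(add(Z, Z)), Z), mul(add(SSZ, mul(Z, Z)), add(add(SSZ, Z), Z))))
  step 8: S(add(S(add(add(Z, Z), Z)), mul(add(SSZ, mul(Z, Z)), add(add(SSZ, Z), Z))))
  step 9: S(S(add(add(add(Z, Z), Z), mul(add(SSZ, mul(Z, Z)), add(add(SSZ, Z), Z)))))
  step 10: S(S(add(add(Z, Z), mul(add(SSZ, mul(Z, Z)), add(add(SSZ, Z), Z)))))
  step 11: S(S(add(Z, mul(add(SSZ, mul(Z, Z)), add(add(SSZ, Z), Z)))))
  step 12: S(S(mul(add(SSZ, mul(Z, Z)), add(add(SSZ, Z), Z))))
  step 13: S(S(mul(S(add(SZ, mul(Z, Z))), add(add(SSZ, Z), Z))))
  step 14: S(S(add(add(add(SSZ, Z), Z), mul(add(SZ, mul(Z, Z)), add(add(SSZ, Z), Z)))))
  step 15: S(S(add(add(S(add(SZ, Z)), Z), mul(add(SZ, mul(Z, Z)), add(add(SSZ, Z), Z)))))
  step 16: S(S(add(S(add(add(SZ, Z), Z)), mul(add(SZ, mul(Z, Z)), add(add(SSZ, Z), Z)))))
  step 17: S(S(S(add(add(add(SZ, Z), Z), mul(add(SZ, mul(Z, Z)), add(add(SSZ, Z), Z))))))
  step 18: S(S(S(add(add(S(add(Z, Z)), Z), mul(add(SZ, mul(Z, Z)), add(add(SSZ, Z), Z))))))
  step 19: S(S(S(add(S(add(add(Z, Z), Z)), mul(add(SZ, mul(Z, Z)), add(add(SSZ, Z), Z))))))
  step 20: S(S(S(S(add(add(add(Z, Z), Z), mul(add(SZ, mul(Z, Z)), add(add(SSZ, Z), Z)))))))
  step 21: S(S(S(S(add(add(Z, Z), mul(add(SZ, mul(Z, Z)), add(add(SSZ, Z), Z)))))))
  step 22: S(S(S(S(add(Z, mul(add(SZ, mul(Z, Z)), add(add(SSZ, Z), Z)))))))
  step 23: S(S(S(S(mul(add(SZ, mul(Z, Z)), add(add(SSZ, Z), Z))))))
  step 24: S(S(S(S(mul(S(add(Z, mul(Z, Z))), add(add(SSZ, Z), Z))))))
  step 25: S(S(S(S(add(add(add(SSZ, Z), Z), mul(add(Z, mul(Z, Z)), add(add(SSZ, Z), Z)))))))
  step 26: S(S(S(S(add(add(S(add(SZ, Z)), Z), mul(add(Z, mul(Z, Z)), add(add(SSZ, Z), Z)))))))
  step 27: S(S(S(S(add(S(add(add(SZ, Z), Z)), mul(add(Z, mul(Z, Z)), add(add(SSZ, Z), Z)))))))
  step 28: S(S(S(S(S(add(add(add(SZ, Z), Z), mul(add(Z, mul(Z, Z)), add(add(SSZ, Z), Z))))))))
  step 29: S(S(S(S(S(add(add(S(add(Z, Z)), Z), mul(add(Z, mul(Z, Z)), add(add(SSZ, Z), Z))))))))
  step 30: S(S(S(S(S(add(S(add(add(Z, Z), Z)), mul(add(Z, mul(Z, Z)), add(add(SSZ, Z), Z))))))))
  step 31: S(S(S(S(S(S(add(add(add(Z, Z), Z), mul(add(Z, mul(Z, Z)), add(add(SSZ, Z), Z)))))))))
  step 32: S(S(S(S(S(S(add(add(Z, Z), mul(add(Z, mul(Z, Z)), add(add(SSZ, Z), Z)))))))))
  step 33: S(S(S(S(S(S(add(Z, mul(add(Z, mul(Z, Z)), add(add(SSZ, Z), Z)))))))))
  step 34: S(S(S(S(S(S(mul(add(Z, mul(Z, Z)), add(add(SSZ, Z), Z))))))))
  step 35: S(S(S(S(S(S(mul(mul(Z, Z), add(add(SSZ, Z), Z))))))))
  step 36: S(S(S(S(S(S(mul(Z, add(add(SSZ, Z), Z))))))))
  step 37: S^6(Z)

Answer: normal form = S^6(Z)  (in 37 steps)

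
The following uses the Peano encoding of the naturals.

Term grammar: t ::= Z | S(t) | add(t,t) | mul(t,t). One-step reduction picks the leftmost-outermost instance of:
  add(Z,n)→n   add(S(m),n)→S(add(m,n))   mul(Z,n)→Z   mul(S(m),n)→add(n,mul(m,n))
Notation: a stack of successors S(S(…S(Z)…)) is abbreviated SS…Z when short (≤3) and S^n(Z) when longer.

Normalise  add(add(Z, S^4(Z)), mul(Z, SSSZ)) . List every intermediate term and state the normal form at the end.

Answer: normal form = S^4(Z)  (in 7 steps)

Derivation:
  start: add(add(Z, S^4(Z)), mul(Z, SSSZ))
  [1] add(S^4(Z), mul(Z, SSSZ))
  [2] S(add(SSSZ, mul(Z, SSSZ)))
  [3] S(S(add(SSZ, mul(Z, SSSZ))))
  [4] S(S(S(add(SZ, mul(Z, SSSZ)))))
  [5] S(S(S(S(add(Z, mul(Z, SSSZ))))))
  [6] S(S(S(S(mul(Z, SSSZ)))))
  [7] S^4(Z)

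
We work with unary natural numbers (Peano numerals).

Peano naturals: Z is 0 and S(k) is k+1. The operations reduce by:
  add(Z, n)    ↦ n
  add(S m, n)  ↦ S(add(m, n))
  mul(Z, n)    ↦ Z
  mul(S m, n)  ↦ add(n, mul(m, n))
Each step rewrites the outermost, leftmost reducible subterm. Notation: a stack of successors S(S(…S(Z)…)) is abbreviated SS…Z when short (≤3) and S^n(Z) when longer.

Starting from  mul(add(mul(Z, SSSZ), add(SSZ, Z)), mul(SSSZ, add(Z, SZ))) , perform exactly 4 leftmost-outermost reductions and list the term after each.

Answer: after 4 steps: add(mul(SSSZ, add(Z, SZ)), mul(add(SZ, Z), mul(SSSZ, add(Z, SZ))))

Derivation:
  start: mul(add(mul(Z, SSSZ), add(SSZ, Z)), mul(SSSZ, add(Z, SZ)))
  [1] mul(add(Z, add(SSZ, Z)), mul(SSSZ, add(Z, SZ)))
  [2] mul(add(SSZ, Z), mul(SSSZ, add(Z, SZ)))
  [3] mul(S(add(SZ, Z)), mul(SSSZ, add(Z, SZ)))
  [4] add(mul(SSSZ, add(Z, SZ)), mul(add(SZ, Z), mul(SSSZ, add(Z, SZ))))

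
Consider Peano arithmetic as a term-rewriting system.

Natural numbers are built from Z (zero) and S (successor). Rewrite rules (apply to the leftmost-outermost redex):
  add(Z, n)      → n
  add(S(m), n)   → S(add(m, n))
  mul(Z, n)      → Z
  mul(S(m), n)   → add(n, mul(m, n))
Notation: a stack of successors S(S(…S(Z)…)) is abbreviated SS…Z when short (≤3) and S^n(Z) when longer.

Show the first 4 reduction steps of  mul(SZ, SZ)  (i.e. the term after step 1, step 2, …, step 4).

  start: mul(SZ, SZ)
  [1] add(SZ, mul(Z, SZ))
  [2] S(add(Z, mul(Z, SZ)))
  [3] S(mul(Z, SZ))
  [4] SZ

Answer: after 4 steps: SZ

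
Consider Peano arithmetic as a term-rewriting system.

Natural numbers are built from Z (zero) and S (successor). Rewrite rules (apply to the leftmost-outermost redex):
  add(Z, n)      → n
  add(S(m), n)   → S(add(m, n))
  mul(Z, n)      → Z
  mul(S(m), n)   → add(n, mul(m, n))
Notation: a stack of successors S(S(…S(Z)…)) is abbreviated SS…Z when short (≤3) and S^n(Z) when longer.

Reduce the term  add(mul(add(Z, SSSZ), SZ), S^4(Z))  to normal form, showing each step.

  start: add(mul(add(Z, SSSZ), SZ), S^4(Z))
  [1] add(mul(SSSZ, SZ), S^4(Z))
  [2] add(add(SZ, mul(SSZ, SZ)), S^4(Z))
  [3] add(S(add(Z, mul(SSZ, SZ))), S^4(Z))
  [4] S(add(add(Z, mul(SSZ, SZ)), S^4(Z)))
  [5] S(add(mul(SSZ, SZ), S^4(Z)))
  [6] S(add(add(SZ, mul(SZ, SZ)), S^4(Z)))
  [7] S(add(S(add(Z, mul(SZ, SZ))), S^4(Z)))
  [8] S(S(add(add(Z, mul(SZ, SZ)), S^4(Z))))
  [9] S(S(add(mul(SZ, SZ), S^4(Z))))
  [10] S(S(add(add(SZ, mul(Z, SZ)), S^4(Z))))
  [11] S(S(add(S(add(Z, mul(Z, SZ))), S^4(Z))))
  [12] S(S(S(add(add(Z, mul(Z, SZ)), S^4(Z)))))
  [13] S(S(S(add(mul(Z, SZ), S^4(Z)))))
  [14] S(S(S(add(Z, S^4(Z)))))
  [15] S^7(Z)

Answer: normal form = S^7(Z)  (in 15 steps)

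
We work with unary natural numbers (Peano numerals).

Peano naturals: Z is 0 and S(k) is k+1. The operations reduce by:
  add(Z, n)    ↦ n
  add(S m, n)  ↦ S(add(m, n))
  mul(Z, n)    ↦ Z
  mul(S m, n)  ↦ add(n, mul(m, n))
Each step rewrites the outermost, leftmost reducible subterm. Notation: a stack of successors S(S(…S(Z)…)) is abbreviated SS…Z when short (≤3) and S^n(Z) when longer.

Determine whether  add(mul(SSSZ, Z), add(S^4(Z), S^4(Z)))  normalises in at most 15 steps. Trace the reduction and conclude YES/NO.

Answer: YES — reaches normal form S^8(Z) in 13 ≤ 15 steps

Derivation:
  start: add(mul(SSSZ, Z), add(S^4(Z), S^4(Z)))
  [1] add(add(Z, mul(SSZ, Z)), add(S^4(Z), S^4(Z)))
  [2] add(mul(SSZ, Z), add(S^4(Z), S^4(Z)))
  [3] add(add(Z, mul(SZ, Z)), add(S^4(Z), S^4(Z)))
  [4] add(mul(SZ, Z), add(S^4(Z), S^4(Z)))
  [5] add(add(Z, mul(Z, Z)), add(S^4(Z), S^4(Z)))
  [6] add(mul(Z, Z), add(S^4(Z), S^4(Z)))
  [7] add(Z, add(S^4(Z), S^4(Z)))
  [8] add(S^4(Z), S^4(Z))
  [9] S(add(SSSZ, S^4(Z)))
  [10] S(S(add(SSZ, S^4(Z))))
  [11] S(S(S(add(SZ, S^4(Z)))))
  [12] S(S(S(S(add(Z, S^4(Z))))))
  [13] S^8(Z)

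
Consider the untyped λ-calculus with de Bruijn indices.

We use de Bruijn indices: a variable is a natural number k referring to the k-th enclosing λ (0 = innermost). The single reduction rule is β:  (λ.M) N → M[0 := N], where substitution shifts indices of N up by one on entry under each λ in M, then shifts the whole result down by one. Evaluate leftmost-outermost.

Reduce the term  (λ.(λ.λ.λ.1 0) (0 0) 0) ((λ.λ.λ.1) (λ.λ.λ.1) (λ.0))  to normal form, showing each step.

Answer: normal form = λ.λ.0  (in 6 steps)

Reduction:
  start: (λ.(λ.λ.λ.1 0) (0 0) 0) ((λ.λ.λ.1) (λ.λ.λ.1) (λ.0))
  [1] (λ.λ.λ.1 0) ((λ.λ.λ.1) (λ.λ.λ.1) (λ.0) ((λ.λ.λ.1) (λ.λ.λ.1) (λ.0))) ((λ.λ.λ.1) (λ.λ.λ.1) (λ.0))
  [2] (λ.λ.1 0) ((λ.λ.λ.1) (λ.λ.λ.1) (λ.0))
  [3] λ.(λ.λ.λ.1) (λ.λ.λ.1) (λ.0) 0
  [4] λ.(λ.λ.1) (λ.0) 0
  [5] λ.(λ.λ.0) 0
  [6] λ.λ.0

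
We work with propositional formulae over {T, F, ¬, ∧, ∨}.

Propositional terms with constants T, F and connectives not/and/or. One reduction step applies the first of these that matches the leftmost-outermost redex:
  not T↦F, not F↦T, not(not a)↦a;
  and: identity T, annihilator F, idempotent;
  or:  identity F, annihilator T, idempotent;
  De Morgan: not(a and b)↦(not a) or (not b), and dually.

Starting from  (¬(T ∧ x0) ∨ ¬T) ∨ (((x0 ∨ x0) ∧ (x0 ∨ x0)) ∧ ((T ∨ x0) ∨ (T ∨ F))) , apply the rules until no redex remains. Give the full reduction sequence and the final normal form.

Answer: normal form = ¬x0 ∨ x0  (in 10 steps)

Working:
  start: (¬(T ∧ x0) ∨ ¬T) ∨ (((x0 ∨ x0) ∧ (x0 ∨ x0)) ∧ ((T ∨ x0) ∨ (T ∨ F)))
  step 1: ((¬T ∨ ¬x0) ∨ ¬T) ∨ (((x0 ∨ x0) ∧ (x0 ∨ x0)) ∧ ((T ∨ x0) ∨ (T ∨ F)))
  step 2: ((F ∨ ¬x0) ∨ ¬T) ∨ (((x0 ∨ x0) ∧ (x0 ∨ x0)) ∧ ((T ∨ x0) ∨ (T ∨ F)))
  step 3: (¬x0 ∨ ¬T) ∨ (((x0 ∨ x0) ∧ (x0 ∨ x0)) ∧ ((T ∨ x0) ∨ (T ∨ F)))
  step 4: (¬x0 ∨ F) ∨ (((x0 ∨ x0) ∧ (x0 ∨ x0)) ∧ ((T ∨ x0) ∨ (T ∨ F)))
  step 5: ¬x0 ∨ (((x0 ∨ x0) ∧ (x0 ∨ x0)) ∧ ((T ∨ x0) ∨ (T ∨ F)))
  step 6: ¬x0 ∨ ((x0 ∨ x0) ∧ ((T ∨ x0) ∨ (T ∨ F)))
  step 7: ¬x0 ∨ (x0 ∧ ((T ∨ x0) ∨ (T ∨ F)))
  step 8: ¬x0 ∨ (x0 ∧ (T ∨ (T ∨ F)))
  step 9: ¬x0 ∨ (x0 ∧ T)
  step 10: ¬x0 ∨ x0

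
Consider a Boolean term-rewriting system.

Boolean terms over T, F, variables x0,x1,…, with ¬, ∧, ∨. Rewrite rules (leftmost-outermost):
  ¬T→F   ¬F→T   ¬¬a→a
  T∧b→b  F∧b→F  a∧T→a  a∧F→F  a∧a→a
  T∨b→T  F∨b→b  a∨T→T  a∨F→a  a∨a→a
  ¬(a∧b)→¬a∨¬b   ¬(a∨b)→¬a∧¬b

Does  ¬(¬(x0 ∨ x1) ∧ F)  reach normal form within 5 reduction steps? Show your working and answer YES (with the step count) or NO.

Answer: YES — reaches normal form T in 4 ≤ 5 steps

Derivation:
  start: ¬(¬(x0 ∨ x1) ∧ F)
  step 1: ¬¬(x0 ∨ x1) ∨ ¬F
  step 2: (x0 ∨ x1) ∨ ¬F
  step 3: (x0 ∨ x1) ∨ T
  step 4: T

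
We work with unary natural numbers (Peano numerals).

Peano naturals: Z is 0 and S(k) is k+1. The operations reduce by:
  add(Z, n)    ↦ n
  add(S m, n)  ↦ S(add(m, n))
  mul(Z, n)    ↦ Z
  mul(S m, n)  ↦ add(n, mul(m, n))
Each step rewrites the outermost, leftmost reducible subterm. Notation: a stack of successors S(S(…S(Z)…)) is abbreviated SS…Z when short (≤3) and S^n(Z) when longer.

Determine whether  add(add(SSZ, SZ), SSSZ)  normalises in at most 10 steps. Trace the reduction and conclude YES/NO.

Answer: YES — reaches normal form S^6(Z) in 7 ≤ 10 steps

Working:
  start: add(add(SSZ, SZ), SSSZ)
  →1  add(S(add(SZ, SZ)), SSSZ)
  →2  S(add(add(SZ, SZ), SSSZ))
  →3  S(add(S(add(Z, SZ)), SSSZ))
  →4  S(S(add(add(Z, SZ), SSSZ)))
  →5  S(S(add(SZ, SSSZ)))
  →6  S(S(S(add(Z, SSSZ))))
  →7  S^6(Z)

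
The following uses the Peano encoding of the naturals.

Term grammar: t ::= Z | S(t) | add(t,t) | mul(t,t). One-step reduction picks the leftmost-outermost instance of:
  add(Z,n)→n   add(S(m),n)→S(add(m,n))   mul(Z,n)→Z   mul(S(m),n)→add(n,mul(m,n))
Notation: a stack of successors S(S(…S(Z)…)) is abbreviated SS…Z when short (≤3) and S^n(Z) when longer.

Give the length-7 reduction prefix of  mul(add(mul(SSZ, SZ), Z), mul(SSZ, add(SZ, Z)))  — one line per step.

  start: mul(add(mul(SSZ, SZ), Z), mul(SSZ, add(SZ, Z)))
  step 1: mul(add(add(SZ, mul(SZ, SZ)), Z), mul(SSZ, add(SZ, Z)))
  step 2: mul(add(S(add(Z, mul(SZ, SZ))), Z), mul(SSZ, add(SZ, Z)))
  step 3: mul(S(add(add(Z, mul(SZ, SZ)), Z)), mul(SSZ, add(SZ, Z)))
  step 4: add(mul(SSZ, add(SZ, Z)), mul(add(add(Z, mul(SZ, SZ)), Z), mul(SSZ, add(SZ, Z))))
  step 5: add(add(add(SZ, Z), mul(SZ, add(SZ, Z))), mul(add(add(Z, mul(SZ, SZ)), Z), mul(SSZ, add(SZ, Z))))
  step 6: add(add(S(add(Z, Z)), mul(SZ, add(SZ, Z))), mul(add(add(Z, mul(SZ, SZ)), Z), mul(SSZ, add(SZ, Z))))
  step 7: add(S(add(add(Z, Z), mul(SZ, add(SZ, Z)))), mul(add(add(Z, mul(SZ, SZ)), Z), mul(SSZ, add(SZ, Z))))

Answer: after 7 steps: add(S(add(add(Z, Z), mul(SZ, add(SZ, Z)))), mul(add(add(Z, mul(SZ, SZ)), Z), mul(SSZ, add(SZ, Z))))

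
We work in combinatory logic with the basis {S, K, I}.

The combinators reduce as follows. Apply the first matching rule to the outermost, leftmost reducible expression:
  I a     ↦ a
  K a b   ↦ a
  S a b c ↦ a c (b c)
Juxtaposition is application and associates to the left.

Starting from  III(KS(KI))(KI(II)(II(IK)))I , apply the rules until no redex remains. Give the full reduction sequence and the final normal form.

  start: III(KS(KI))(KI(II)(II(IK)))I
  →1  II(KS(KI))(KI(II)(II(IK)))I
  →2  I(KS(KI))(KI(II)(II(IK)))I
  →3  KS(KI)(KI(II)(II(IK)))I
  →4  S(KI(II)(II(IK)))I
  →5  S(I(II(IK)))I
  →6  S(II(IK))I
  →7  S(I(IK))I
  →8  S(IK)I
  →9  SKI

Answer: normal form = SKI  (in 9 steps)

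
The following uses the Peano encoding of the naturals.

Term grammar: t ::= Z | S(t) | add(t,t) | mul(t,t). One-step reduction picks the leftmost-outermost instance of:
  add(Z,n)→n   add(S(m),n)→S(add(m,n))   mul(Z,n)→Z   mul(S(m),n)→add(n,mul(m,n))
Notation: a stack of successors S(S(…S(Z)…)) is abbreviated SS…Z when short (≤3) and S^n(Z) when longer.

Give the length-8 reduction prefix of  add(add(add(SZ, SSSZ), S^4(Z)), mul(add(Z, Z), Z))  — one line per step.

Answer: after 8 steps: S(S(S(add(add(SZ, S^4(Z)), mul(add(Z, Z), Z)))))

Working:
  start: add(add(add(SZ, SSSZ), S^4(Z)), mul(add(Z, Z), Z))
  →1  add(add(S(add(Z, SSSZ)), S^4(Z)), mul(add(Z, Z), Z))
  →2  add(S(add(add(Z, SSSZ), S^4(Z))), mul(add(Z, Z), Z))
  →3  S(add(add(add(Z, SSSZ), S^4(Z)), mul(add(Z, Z), Z)))
  →4  S(add(add(SSSZ, S^4(Z)), mul(add(Z, Z), Z)))
  →5  S(add(S(add(SSZ, S^4(Z))), mul(add(Z, Z), Z)))
  →6  S(S(add(add(SSZ, S^4(Z)), mul(add(Z, Z), Z))))
  →7  S(S(add(S(add(SZ, S^4(Z))), mul(add(Z, Z), Z))))
  →8  S(S(S(add(add(SZ, S^4(Z)), mul(add(Z, Z), Z)))))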